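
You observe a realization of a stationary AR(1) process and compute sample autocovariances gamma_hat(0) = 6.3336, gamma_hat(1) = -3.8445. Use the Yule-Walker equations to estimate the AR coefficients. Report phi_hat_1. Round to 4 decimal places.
\hat\phi_{1} = -0.6070

The Yule-Walker equations for an AR(p) process read, in matrix form,
  Gamma_p phi = r_p,   with   (Gamma_p)_{ij} = gamma(|i - j|),
                       (r_p)_i = gamma(i),   i,j = 1..p.
Substitute the sample gammas (Toeplitz matrix and right-hand side of size 1):
  Gamma_p = [[6.3336]]
  r_p     = [-3.8445]
With p = 1 this is the single equation gamma(0) phi_1 = gamma(1):
  phi_hat_1 = gamma(1) / gamma(0) = -3.8445 / 6.3336 = -0.6070.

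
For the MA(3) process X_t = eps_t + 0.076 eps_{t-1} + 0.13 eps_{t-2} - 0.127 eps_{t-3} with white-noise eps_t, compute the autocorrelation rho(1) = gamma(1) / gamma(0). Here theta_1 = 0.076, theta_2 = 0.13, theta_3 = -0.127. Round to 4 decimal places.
\rho(1) = 0.0668

For an MA(q) process with theta_0 = 1, the autocovariance is
  gamma(k) = sigma^2 * sum_{i=0..q-k} theta_i * theta_{i+k},
and rho(k) = gamma(k) / gamma(0). Sigma^2 cancels.
  numerator   = (1)*(0.076) + (0.076)*(0.13) + (0.13)*(-0.127) = 0.06937.
  denominator = (1)^2 + (0.076)^2 + (0.13)^2 + (-0.127)^2 = 1.038805.
  rho(1) = 0.06937 / 1.038805 = 0.0668.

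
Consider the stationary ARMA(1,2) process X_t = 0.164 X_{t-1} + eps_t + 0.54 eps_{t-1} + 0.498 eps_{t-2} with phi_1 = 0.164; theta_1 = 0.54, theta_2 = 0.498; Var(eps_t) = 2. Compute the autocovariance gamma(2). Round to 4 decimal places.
\gamma(2) = 1.3894

Multiply the model equation by X_{t-k} and take expectations. With theta_0 = psi_0 = 1 and psi_j the MA(infinity) weights, this gives
  gamma(k) - sum_i phi_i gamma(k-i) = c_k,
  c_k = sigma^2 * sum_{j=k..q} theta_j psi_{j-k}   (c_k = 0 for k > q),
using gamma(-m) = gamma(m).
psi-weights needed (psi_j = theta_j + sum_i phi_i psi_{j-i}):
  psi_1 = theta_1 + phi_1 = 0.54 + (0.164) = 0.704
  psi_2 = theta_2 + phi_1 psi_1 = 0.498 + (0.164)(0.704) = 0.613456
Right-hand sides:
  c_0 = sigma^2 (1 + theta_1 psi_1 + theta_2 psi_2) = 2 * (1 + (0.54)(0.704) + (0.498)(0.613456)) = 2 * 1.685661 = 3.371322
  c_1 = sigma^2 (theta_1 + theta_2 psi_1) = 2 * (0.54 + (0.498)(0.704)) = 1.781184
  c_2 = sigma^2 theta_2 = 2 * (0.498) = 0.996
Equations for k = 0 and k = 1 (AR order 1):
  gamma(0) = phi_1 gamma(1) + c_0
  gamma(1) = phi_1 gamma(0) + c_1
Substituting the second into the first: gamma(0) (1 - phi_1^2) = c_0 + phi_1 c_1, so
  gamma(0) = (c_0 + phi_1 c_1) / (1 - phi_1^2) = (3.371322 + (0.164)(1.781184)) / (1 - (0.164)^2) = 3.663436 / 0.973104 = 3.764691.
  gamma(1) = phi_1 gamma(0) + c_1 = (0.164)(3.764691) + (1.781184) = 2.398593.
For k = 2: gamma(2) = phi_1 gamma(1) + c_2
  = (0.164)(2.398593) + (0.996) = 1.389369.
Therefore gamma(2) = 1.3894 (to 4 decimal places).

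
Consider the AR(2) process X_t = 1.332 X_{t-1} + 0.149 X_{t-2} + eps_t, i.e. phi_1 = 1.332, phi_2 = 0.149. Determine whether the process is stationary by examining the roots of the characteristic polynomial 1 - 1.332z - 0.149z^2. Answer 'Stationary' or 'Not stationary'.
\text{Not stationary}

The AR(p) characteristic polynomial is P(z) = 1 - 1.332z - 0.149z^2.
Stationarity requires all roots to lie outside the unit circle, i.e. |z| > 1 for every root.
Set 1 + (-1.332) z + (-0.149) z^2 = 0, i.e. a z^2 + b z + c = 0 with a = -0.149, b = -1.332, c = 1.
Discriminant D = b^2 - 4ac = (-1.332)^2 - 4*(-0.149)*1 = 1.774224 - (-0.596) = 2.370224.
D >= 0, so the roots are real: z = (-b +/- sqrt(D)) / (2a) = (1.332 +/- 1.539553) / (-0.298).
  z_1 = (1.332 + 1.539553) / (-0.298) = -9.6361,   |z_1| = 9.6361.
  z_2 = (1.332 - 1.539553) / (-0.298) = 0.6965,   |z_2| = 0.6965.
Moduli of all roots: 9.6361, 0.6965.
All moduli strictly greater than 1? No.
Verdict: Not stationary.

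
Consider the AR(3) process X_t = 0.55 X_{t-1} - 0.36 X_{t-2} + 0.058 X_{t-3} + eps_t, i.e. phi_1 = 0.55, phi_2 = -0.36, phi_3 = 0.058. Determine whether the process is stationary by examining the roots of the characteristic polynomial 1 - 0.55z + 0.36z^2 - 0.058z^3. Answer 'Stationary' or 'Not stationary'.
\text{Stationary}

The AR(p) characteristic polynomial is P(z) = 1 - 0.55z + 0.36z^2 - 0.058z^3.
Stationarity requires all roots to lie outside the unit circle, i.e. |z| > 1 for every root.
Degree 3: look for a simple real root z0 first, then factor out (1 - z/z0) and solve the remaining quadratic.
Testing z0 = 5: P(5) = 1 + (-0.55)(5) + (0.36)(5)^2 + (-0.058)(5)^3
  = 1 + (-2.75) + (9) + (-7.25) = 0.  So z_0 = 5 is a root, |z_0| = 5.
Divide out the factor (1 - 0.2 z) = (1 - z/z0) (since 1/z0 = 0.2):
  P(z) = (1 - 0.2 z)(1 + (-0.35) z + (0.29) z^2)
  [check: z-coef -0.35 - (0.2) = -0.55; z^2-coef 0.29 - (0.2)(-0.35) = 0.36; z^3-coef -(0.2)(0.29) = -0.058.]
Remaining roots from the quadratic factor 1 + (-0.35) z + (0.29) z^2:
  Set 1 + (-0.35) z + (0.29) z^2 = 0, i.e. a z^2 + b z + c = 0 with a = 0.29, b = -0.35, c = 1.
  Discriminant D = b^2 - 4ac = (-0.35)^2 - 4*(0.29)*1 = 0.1225 - (1.16) = -1.0375.
  D < 0, so the roots are the complex-conjugate pair z = (-b +/- i sqrt(-D)) / (2a) = 0.6034 +/- 1.7562i.
  For a conjugate pair |z|^2 = z * conj(z) = (product of roots) = c/a = 1/(0.29) = 3.448276, so |z| = sqrt(3.448276) = 1.857 for both roots.
Moduli of all roots: 5.0000, 1.8570, 1.8570.
All moduli strictly greater than 1? Yes.
Verdict: Stationary.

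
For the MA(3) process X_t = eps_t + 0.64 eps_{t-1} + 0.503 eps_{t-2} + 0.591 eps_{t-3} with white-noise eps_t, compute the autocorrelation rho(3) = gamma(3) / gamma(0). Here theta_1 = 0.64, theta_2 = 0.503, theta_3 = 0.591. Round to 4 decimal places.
\rho(3) = 0.2938

For an MA(q) process with theta_0 = 1, the autocovariance is
  gamma(k) = sigma^2 * sum_{i=0..q-k} theta_i * theta_{i+k},
and rho(k) = gamma(k) / gamma(0). Sigma^2 cancels.
  numerator   = (1)*(0.591) = 0.591.
  denominator = (1)^2 + (0.64)^2 + (0.503)^2 + (0.591)^2 = 2.01189.
  rho(3) = 0.591 / 2.01189 = 0.2938.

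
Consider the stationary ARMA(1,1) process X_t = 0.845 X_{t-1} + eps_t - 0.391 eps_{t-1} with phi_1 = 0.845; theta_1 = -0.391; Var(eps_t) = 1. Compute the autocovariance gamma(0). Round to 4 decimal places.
\gamma(0) = 1.7207

Multiply the model equation by X_{t-k} and take expectations. With theta_0 = psi_0 = 1 and psi_j the MA(infinity) weights, this gives
  gamma(k) - sum_i phi_i gamma(k-i) = c_k,
  c_k = sigma^2 * sum_{j=k..q} theta_j psi_{j-k}   (c_k = 0 for k > q),
using gamma(-m) = gamma(m).
psi-weights needed (psi_j = theta_j + sum_i phi_i psi_{j-i}):
  psi_1 = theta_1 + phi_1 = -0.391 + (0.845) = 0.454
Right-hand sides:
  c_0 = sigma^2 (1 + theta_1 psi_1) = 1 * (1 + (-0.391)(0.454)) = 1 * 0.822486 = 0.822486
  c_1 = sigma^2 theta_1 = 1 * (-0.391) = -0.391
  c_2 = 0
Equations for k = 0 and k = 1 (AR order 1):
  gamma(0) = phi_1 gamma(1) + c_0
  gamma(1) = phi_1 gamma(0) + c_1
Substituting the second into the first: gamma(0) (1 - phi_1^2) = c_0 + phi_1 c_1, so
  gamma(0) = (c_0 + phi_1 c_1) / (1 - phi_1^2) = (0.822486 + (0.845)(-0.391)) / (1 - (0.845)^2) = 0.492091 / 0.285975 = 1.720748.
Therefore gamma(0) = 1.7207 (to 4 decimal places).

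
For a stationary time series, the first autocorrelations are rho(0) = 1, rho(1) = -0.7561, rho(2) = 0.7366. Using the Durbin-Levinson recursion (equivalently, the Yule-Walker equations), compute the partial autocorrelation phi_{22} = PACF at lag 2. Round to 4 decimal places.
\phi_{22} = 0.3850

The PACF at lag k is phi_{kk}, the last component of the solution
to the Yule-Walker system G_k phi = r_k where
  (G_k)_{ij} = rho(|i - j|), (r_k)_i = rho(i), i,j = 1..k.
Equivalently, Durbin-Levinson gives phi_{kk} iteratively:
  phi_{11} = rho(1)
  phi_{kk} = [rho(k) - sum_{j=1..k-1} phi_{k-1,j} rho(k-j)]
            / [1 - sum_{j=1..k-1} phi_{k-1,j} rho(j)],
  phi_{k,j} = phi_{k-1,j} - phi_{kk} phi_{k-1,k-j},  j = 1..k-1.
Step k = 1:
  phi_11 = rho(1) = -0.7561.
Step k = 2:
  phi_22 = [rho(2) - phi_11 rho(1)] / [1 - phi_11 rho(1)] = [0.7366 - (-0.7561)(-0.7561)] / [1 - (-0.7561)(-0.7561)]
         = 0.16491279 / 0.42831279 = 0.385.
Therefore phi_{22} = 0.3850.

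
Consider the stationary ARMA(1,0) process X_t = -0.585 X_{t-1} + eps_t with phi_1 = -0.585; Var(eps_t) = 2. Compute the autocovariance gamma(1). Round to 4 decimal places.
\gamma(1) = -1.7787

Multiply the model equation by X_{t-k} and take expectations. With theta_0 = psi_0 = 1 and psi_j the MA(infinity) weights, this gives
  gamma(k) - sum_i phi_i gamma(k-i) = c_k,
  c_k = sigma^2 * sum_{j=k..q} theta_j psi_{j-k}   (c_k = 0 for k > q),
using gamma(-m) = gamma(m).
Pure AR (q = 0): c_0 = sigma^2 = 2, c_k = 0 for k >= 1.
Equations for k = 0 and k = 1 (AR order 1):
  gamma(0) = phi_1 gamma(1) + c_0
  gamma(1) = phi_1 gamma(0) + c_1
Substituting the second into the first: gamma(0) (1 - phi_1^2) = c_0 + phi_1 c_1, so
  gamma(0) = c_0 / (1 - phi_1^2) = 2 / (1 - (-0.585)^2) = 2 / 0.657775 = 3.040553.
  gamma(1) = phi_1 gamma(0) = (-0.585)(3.040553) = -1.778724.
Therefore gamma(1) = -1.7787 (to 4 decimal places).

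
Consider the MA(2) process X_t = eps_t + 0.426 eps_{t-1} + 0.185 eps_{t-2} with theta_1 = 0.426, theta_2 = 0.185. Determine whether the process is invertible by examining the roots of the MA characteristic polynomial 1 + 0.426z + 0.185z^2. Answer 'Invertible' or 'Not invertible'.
\text{Invertible}

The MA(q) characteristic polynomial is P(z) = 1 + 0.426z + 0.185z^2.
Invertibility requires all roots to lie outside the unit circle, i.e. |z| > 1 for every root.
Set 1 + (0.426) z + (0.185) z^2 = 0, i.e. a z^2 + b z + c = 0 with a = 0.185, b = 0.426, c = 1.
Discriminant D = b^2 - 4ac = (0.426)^2 - 4*(0.185)*1 = 0.181476 - (0.74) = -0.558524.
D < 0, so the roots are the complex-conjugate pair z = (-b +/- i sqrt(-D)) / (2a) = -1.1514 +/- 2.0199i.
For a conjugate pair |z|^2 = z * conj(z) = (product of roots) = c/a = 1/(0.185) = 5.405405, so |z| = sqrt(5.405405) = 2.325 for both roots.
Moduli of all roots: 2.3250, 2.3250.
All moduli strictly greater than 1? Yes.
Verdict: Invertible.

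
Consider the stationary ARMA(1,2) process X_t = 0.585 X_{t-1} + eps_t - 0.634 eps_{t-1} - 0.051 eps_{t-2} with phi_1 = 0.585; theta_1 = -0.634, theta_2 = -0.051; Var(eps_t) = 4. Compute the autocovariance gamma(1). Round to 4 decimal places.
\gamma(1) = -0.1578

Multiply the model equation by X_{t-k} and take expectations. With theta_0 = psi_0 = 1 and psi_j the MA(infinity) weights, this gives
  gamma(k) - sum_i phi_i gamma(k-i) = c_k,
  c_k = sigma^2 * sum_{j=k..q} theta_j psi_{j-k}   (c_k = 0 for k > q),
using gamma(-m) = gamma(m).
psi-weights needed (psi_j = theta_j + sum_i phi_i psi_{j-i}):
  psi_1 = theta_1 + phi_1 = -0.634 + (0.585) = -0.049
  psi_2 = theta_2 + phi_1 psi_1 = -0.051 + (0.585)(-0.049) = -0.079665
Right-hand sides:
  c_0 = sigma^2 (1 + theta_1 psi_1 + theta_2 psi_2) = 4 * (1 + (-0.634)(-0.049) + (-0.051)(-0.079665)) = 4 * 1.035129 = 4.140516
  c_1 = sigma^2 (theta_1 + theta_2 psi_1) = 4 * (-0.634 + (-0.051)(-0.049)) = -2.526004
  c_2 = sigma^2 theta_2 = 4 * (-0.051) = -0.204
Equations for k = 0 and k = 1 (AR order 1):
  gamma(0) = phi_1 gamma(1) + c_0
  gamma(1) = phi_1 gamma(0) + c_1
Substituting the second into the first: gamma(0) (1 - phi_1^2) = c_0 + phi_1 c_1, so
  gamma(0) = (c_0 + phi_1 c_1) / (1 - phi_1^2) = (4.140516 + (0.585)(-2.526004)) / (1 - (0.585)^2) = 2.662803 / 0.657775 = 4.048198.
  gamma(1) = phi_1 gamma(0) + c_1 = (0.585)(4.048198) + (-2.526004) = -0.157808.
Therefore gamma(1) = -0.1578 (to 4 decimal places).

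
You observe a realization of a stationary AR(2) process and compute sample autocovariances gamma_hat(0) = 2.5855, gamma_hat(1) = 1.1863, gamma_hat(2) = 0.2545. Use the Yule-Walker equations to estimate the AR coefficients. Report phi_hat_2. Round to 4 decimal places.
\hat\phi_{2} = -0.1420

The Yule-Walker equations for an AR(p) process read, in matrix form,
  Gamma_p phi = r_p,   with   (Gamma_p)_{ij} = gamma(|i - j|),
                       (r_p)_i = gamma(i),   i,j = 1..p.
Substitute the sample gammas (Toeplitz matrix and right-hand side of size 2):
  Gamma_p = [[2.5855, 1.1863], [1.1863, 2.5855]]
  r_p     = [1.1863, 0.2545]
Written out:
  2.5855 phi_1 + 1.1863 phi_2 = 1.1863
  1.1863 phi_1 + 2.5855 phi_2 = 0.2545
Solve by Cramer's rule:
  det = gamma(0)^2 - gamma(1)^2 = (2.5855)^2 - (1.1863)^2 = 6.68481025 - 1.40730769 = 5.27750256
  phi_hat_1 = [gamma(1) gamma(0) - gamma(1) gamma(2)] / det = [(1.1863)(2.5855) - (1.1863)(0.2545)] / 5.27750256 = 2.7652653 / 5.27750256 = 0.524
  phi_hat_2 = [gamma(0) gamma(2) - gamma(1)^2] / det = [(2.5855)(0.2545) - (1.1863)^2] / 5.27750256 = -0.74929794 / 5.27750256 = -0.142
So phi_hat = [0.5240, -0.1420].
Therefore phi_hat_2 = -0.1420.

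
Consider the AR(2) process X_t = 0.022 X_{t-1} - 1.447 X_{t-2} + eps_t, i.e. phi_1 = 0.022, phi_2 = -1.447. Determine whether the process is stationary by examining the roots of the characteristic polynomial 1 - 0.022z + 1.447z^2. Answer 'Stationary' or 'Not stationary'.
\text{Not stationary}

The AR(p) characteristic polynomial is P(z) = 1 - 0.022z + 1.447z^2.
Stationarity requires all roots to lie outside the unit circle, i.e. |z| > 1 for every root.
Set 1 + (-0.022) z + (1.447) z^2 = 0, i.e. a z^2 + b z + c = 0 with a = 1.447, b = -0.022, c = 1.
Discriminant D = b^2 - 4ac = (-0.022)^2 - 4*(1.447)*1 = 0.000484 - (5.788) = -5.787516.
D < 0, so the roots are the complex-conjugate pair z = (-b +/- i sqrt(-D)) / (2a) = 0.0076 +/- 0.8313i.
For a conjugate pair |z|^2 = z * conj(z) = (product of roots) = c/a = 1/(1.447) = 0.691085, so |z| = sqrt(0.691085) = 0.8313 for both roots.
Moduli of all roots: 0.8313, 0.8313.
All moduli strictly greater than 1? No.
Verdict: Not stationary.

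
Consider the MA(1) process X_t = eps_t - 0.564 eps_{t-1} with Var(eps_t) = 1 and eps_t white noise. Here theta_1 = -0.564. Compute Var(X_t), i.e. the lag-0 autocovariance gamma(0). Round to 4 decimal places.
\gamma(0) = 1.3181

For an MA(q) process X_t = eps_t + sum_i theta_i eps_{t-i} with
Var(eps_t) = sigma^2, the variance is
  gamma(0) = sigma^2 * (1 + sum_i theta_i^2).
  sum_i theta_i^2 = (-0.564)^2 = 0.318096.
  gamma(0) = 1 * (1 + 0.318096) = 1 * 1.318096 = 1.318096, which rounds to 1.3181.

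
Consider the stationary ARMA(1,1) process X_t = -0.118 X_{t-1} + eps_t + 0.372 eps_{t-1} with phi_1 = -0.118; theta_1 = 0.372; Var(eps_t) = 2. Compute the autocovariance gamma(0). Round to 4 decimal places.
\gamma(0) = 2.1309

Multiply the model equation by X_{t-k} and take expectations. With theta_0 = psi_0 = 1 and psi_j the MA(infinity) weights, this gives
  gamma(k) - sum_i phi_i gamma(k-i) = c_k,
  c_k = sigma^2 * sum_{j=k..q} theta_j psi_{j-k}   (c_k = 0 for k > q),
using gamma(-m) = gamma(m).
psi-weights needed (psi_j = theta_j + sum_i phi_i psi_{j-i}):
  psi_1 = theta_1 + phi_1 = 0.372 + (-0.118) = 0.254
Right-hand sides:
  c_0 = sigma^2 (1 + theta_1 psi_1) = 2 * (1 + (0.372)(0.254)) = 2 * 1.094488 = 2.188976
  c_1 = sigma^2 theta_1 = 2 * (0.372) = 0.744
  c_2 = 0
Equations for k = 0 and k = 1 (AR order 1):
  gamma(0) = phi_1 gamma(1) + c_0
  gamma(1) = phi_1 gamma(0) + c_1
Substituting the second into the first: gamma(0) (1 - phi_1^2) = c_0 + phi_1 c_1, so
  gamma(0) = (c_0 + phi_1 c_1) / (1 - phi_1^2) = (2.188976 + (-0.118)(0.744)) / (1 - (-0.118)^2) = 2.101184 / 0.986076 = 2.130854.
Therefore gamma(0) = 2.1309 (to 4 decimal places).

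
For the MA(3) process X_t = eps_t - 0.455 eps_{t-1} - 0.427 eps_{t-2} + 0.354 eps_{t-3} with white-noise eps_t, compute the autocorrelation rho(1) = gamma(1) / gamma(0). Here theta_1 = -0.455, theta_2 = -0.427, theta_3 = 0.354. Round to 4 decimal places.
\rho(1) = -0.2719

For an MA(q) process with theta_0 = 1, the autocovariance is
  gamma(k) = sigma^2 * sum_{i=0..q-k} theta_i * theta_{i+k},
and rho(k) = gamma(k) / gamma(0). Sigma^2 cancels.
  numerator   = (1)*(-0.455) + (-0.455)*(-0.427) + (-0.427)*(0.354) = -0.411873.
  denominator = (1)^2 + (-0.455)^2 + (-0.427)^2 + (0.354)^2 = 1.51467.
  rho(1) = -0.411873 / 1.51467 = -0.2719.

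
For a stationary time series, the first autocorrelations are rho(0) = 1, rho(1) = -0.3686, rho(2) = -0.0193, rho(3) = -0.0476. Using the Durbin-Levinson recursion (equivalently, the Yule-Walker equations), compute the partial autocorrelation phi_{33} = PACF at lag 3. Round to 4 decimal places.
\phi_{33} = -0.1461

The PACF at lag k is phi_{kk}, the last component of the solution
to the Yule-Walker system G_k phi = r_k where
  (G_k)_{ij} = rho(|i - j|), (r_k)_i = rho(i), i,j = 1..k.
Equivalently, Durbin-Levinson gives phi_{kk} iteratively:
  phi_{11} = rho(1)
  phi_{kk} = [rho(k) - sum_{j=1..k-1} phi_{k-1,j} rho(k-j)]
            / [1 - sum_{j=1..k-1} phi_{k-1,j} rho(j)],
  phi_{k,j} = phi_{k-1,j} - phi_{kk} phi_{k-1,k-j},  j = 1..k-1.
Step k = 1:
  phi_11 = rho(1) = -0.3686.
Step k = 2:
  phi_22 = [rho(2) - phi_11 rho(1)] / [1 - phi_11 rho(1)] = [-0.0193 - (-0.3686)(-0.3686)] / [1 - (-0.3686)(-0.3686)]
         = -0.15516596 / 0.86413404 = -0.179562.
  Update: phi_21 = phi_11 - phi_22 phi_11 = -0.3686 - (-0.179562)(-0.3686) = -0.434787.
Step k = 3:
  phi_33 = [rho(3) - phi_21 rho(2) - phi_22 rho(1)] / [1 - phi_21 rho(1) - phi_22 rho(2)]
    numerator   = -0.0476 - (-0.434787)(-0.0193) - (-0.179562)(-0.3686) = -0.12217807
    denominator = 1 - (-0.434787)(-0.3686) - (-0.179562)(-0.0193) = 0.83627207
  phi_33 = -0.12217807 / 0.83627207 = -0.1461.
Therefore phi_{33} = -0.1461.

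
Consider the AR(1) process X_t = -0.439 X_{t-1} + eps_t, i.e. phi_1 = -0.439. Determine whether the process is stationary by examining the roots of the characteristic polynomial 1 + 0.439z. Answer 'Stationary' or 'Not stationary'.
\text{Stationary}

The AR(p) characteristic polynomial is P(z) = 1 + 0.439z.
Stationarity requires all roots to lie outside the unit circle, i.e. |z| > 1 for every root.
This is linear in z: 1 + (0.439) z = 0  =>  z = -1/(0.439) = -2.277904,  |z| = 2.277904.
Moduli of all roots: 2.2779.
All moduli strictly greater than 1? Yes.
Verdict: Stationary.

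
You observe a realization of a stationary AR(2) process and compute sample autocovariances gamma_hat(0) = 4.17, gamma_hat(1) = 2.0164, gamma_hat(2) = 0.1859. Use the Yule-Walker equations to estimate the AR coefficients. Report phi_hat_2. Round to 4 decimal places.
\hat\phi_{2} = -0.2470

The Yule-Walker equations for an AR(p) process read, in matrix form,
  Gamma_p phi = r_p,   with   (Gamma_p)_{ij} = gamma(|i - j|),
                       (r_p)_i = gamma(i),   i,j = 1..p.
Substitute the sample gammas (Toeplitz matrix and right-hand side of size 2):
  Gamma_p = [[4.17, 2.0164], [2.0164, 4.17]]
  r_p     = [2.0164, 0.1859]
Written out:
  4.17 phi_1 + 2.0164 phi_2 = 2.0164
  2.0164 phi_1 + 4.17 phi_2 = 0.1859
Solve by Cramer's rule:
  det = gamma(0)^2 - gamma(1)^2 = (4.17)^2 - (2.0164)^2 = 17.3889 - 4.06586896 = 13.32303104
  phi_hat_1 = [gamma(1) gamma(0) - gamma(1) gamma(2)] / det = [(2.0164)(4.17) - (2.0164)(0.1859)] / 13.32303104 = 8.03353924 / 13.32303104 = 0.603
  phi_hat_2 = [gamma(0) gamma(2) - gamma(1)^2] / det = [(4.17)(0.1859) - (2.0164)^2] / 13.32303104 = -3.29066596 / 13.32303104 = -0.247
So phi_hat = [0.6030, -0.2470].
Therefore phi_hat_2 = -0.2470.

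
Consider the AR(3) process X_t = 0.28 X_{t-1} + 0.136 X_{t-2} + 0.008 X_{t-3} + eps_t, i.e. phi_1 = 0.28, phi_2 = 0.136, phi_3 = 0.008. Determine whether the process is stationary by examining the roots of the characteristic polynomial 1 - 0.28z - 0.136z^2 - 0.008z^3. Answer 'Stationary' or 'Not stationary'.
\text{Stationary}

The AR(p) characteristic polynomial is P(z) = 1 - 0.28z - 0.136z^2 - 0.008z^3.
Stationarity requires all roots to lie outside the unit circle, i.e. |z| > 1 for every root.
Degree 3: look for a simple real root z0 first, then factor out (1 - z/z0) and solve the remaining quadratic.
Testing z0 = -5: P(-5) = 1 + (-0.28)(-5) + (-0.136)(-5)^2 + (-0.008)(-5)^3
  = 1 + (1.4) + (-3.4) + (1) = 0.  So z_0 = -5 is a root, |z_0| = 5.
Divide out the factor (1 + 0.2 z) = (1 - z/z0) (since 1/z0 = -0.2):
  P(z) = (1 + 0.2 z)(1 + (-0.48) z + (-0.04) z^2)
  [check: z-coef -0.48 - (-0.2) = -0.28; z^2-coef -0.04 - (-0.2)(-0.48) = -0.136; z^3-coef -(-0.2)(-0.04) = -0.008.]
Remaining roots from the quadratic factor 1 + (-0.48) z + (-0.04) z^2:
  Set 1 + (-0.48) z + (-0.04) z^2 = 0, i.e. a z^2 + b z + c = 0 with a = -0.04, b = -0.48, c = 1.
  Discriminant D = b^2 - 4ac = (-0.48)^2 - 4*(-0.04)*1 = 0.2304 - (-0.16) = 0.3904.
  D >= 0, so the roots are real: z = (-b +/- sqrt(D)) / (2a) = (0.48 +/- 0.62482) / (-0.08).
    z_1 = (0.48 + 0.62482) / (-0.08) = -13.8102,   |z_1| = 13.8102.
    z_2 = (0.48 - 0.62482) / (-0.08) = 1.8102,   |z_2| = 1.8102.
Moduli of all roots: 5.0000, 13.8102, 1.8102.
All moduli strictly greater than 1? Yes.
Verdict: Stationary.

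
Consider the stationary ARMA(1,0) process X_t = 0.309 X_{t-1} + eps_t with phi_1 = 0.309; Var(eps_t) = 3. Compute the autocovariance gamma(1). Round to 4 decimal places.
\gamma(1) = 1.0249

Multiply the model equation by X_{t-k} and take expectations. With theta_0 = psi_0 = 1 and psi_j the MA(infinity) weights, this gives
  gamma(k) - sum_i phi_i gamma(k-i) = c_k,
  c_k = sigma^2 * sum_{j=k..q} theta_j psi_{j-k}   (c_k = 0 for k > q),
using gamma(-m) = gamma(m).
Pure AR (q = 0): c_0 = sigma^2 = 3, c_k = 0 for k >= 1.
Equations for k = 0 and k = 1 (AR order 1):
  gamma(0) = phi_1 gamma(1) + c_0
  gamma(1) = phi_1 gamma(0) + c_1
Substituting the second into the first: gamma(0) (1 - phi_1^2) = c_0 + phi_1 c_1, so
  gamma(0) = c_0 / (1 - phi_1^2) = 3 / (1 - (0.309)^2) = 3 / 0.904519 = 3.31668.
  gamma(1) = phi_1 gamma(0) = (0.309)(3.31668) = 1.024854.
Therefore gamma(1) = 1.0249 (to 4 decimal places).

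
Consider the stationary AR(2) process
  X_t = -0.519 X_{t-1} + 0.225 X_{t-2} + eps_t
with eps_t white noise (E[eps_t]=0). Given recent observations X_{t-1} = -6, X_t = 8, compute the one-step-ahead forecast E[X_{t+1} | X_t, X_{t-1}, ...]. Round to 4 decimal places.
E[X_{t+1} \mid \mathcal F_t] = -5.5020

For an AR(p) model X_t = c + sum_i phi_i X_{t-i} + eps_t, the
one-step-ahead conditional mean is
  E[X_{t+1} | X_t, ...] = c + sum_i phi_i X_{t+1-i}.
Substitute known values:
  E[X_{t+1} | ...] = (-0.519) * (8) + (0.225) * (-6)
                   = -5.5020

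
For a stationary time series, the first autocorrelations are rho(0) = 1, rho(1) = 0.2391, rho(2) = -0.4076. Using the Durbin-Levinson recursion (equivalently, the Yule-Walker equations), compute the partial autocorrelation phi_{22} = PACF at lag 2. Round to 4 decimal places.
\phi_{22} = -0.4930

The PACF at lag k is phi_{kk}, the last component of the solution
to the Yule-Walker system G_k phi = r_k where
  (G_k)_{ij} = rho(|i - j|), (r_k)_i = rho(i), i,j = 1..k.
Equivalently, Durbin-Levinson gives phi_{kk} iteratively:
  phi_{11} = rho(1)
  phi_{kk} = [rho(k) - sum_{j=1..k-1} phi_{k-1,j} rho(k-j)]
            / [1 - sum_{j=1..k-1} phi_{k-1,j} rho(j)],
  phi_{k,j} = phi_{k-1,j} - phi_{kk} phi_{k-1,k-j},  j = 1..k-1.
Step k = 1:
  phi_11 = rho(1) = 0.2391.
Step k = 2:
  phi_22 = [rho(2) - phi_11 rho(1)] / [1 - phi_11 rho(1)] = [-0.4076 - (0.2391)(0.2391)] / [1 - (0.2391)(0.2391)]
         = -0.46476881 / 0.94283119 = -0.493.
Therefore phi_{22} = -0.4930.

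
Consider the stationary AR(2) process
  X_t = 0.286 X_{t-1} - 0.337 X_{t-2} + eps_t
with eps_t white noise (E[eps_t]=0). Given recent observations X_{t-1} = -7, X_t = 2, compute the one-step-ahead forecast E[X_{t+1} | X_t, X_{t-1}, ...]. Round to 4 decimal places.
E[X_{t+1} \mid \mathcal F_t] = 2.9310

For an AR(p) model X_t = c + sum_i phi_i X_{t-i} + eps_t, the
one-step-ahead conditional mean is
  E[X_{t+1} | X_t, ...] = c + sum_i phi_i X_{t+1-i}.
Substitute known values:
  E[X_{t+1} | ...] = (0.286) * (2) + (-0.337) * (-7)
                   = 2.9310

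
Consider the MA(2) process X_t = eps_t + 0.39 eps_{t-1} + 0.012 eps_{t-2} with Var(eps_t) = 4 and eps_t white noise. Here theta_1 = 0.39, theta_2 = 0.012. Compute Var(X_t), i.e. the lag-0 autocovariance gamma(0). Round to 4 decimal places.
\gamma(0) = 4.6090

For an MA(q) process X_t = eps_t + sum_i theta_i eps_{t-i} with
Var(eps_t) = sigma^2, the variance is
  gamma(0) = sigma^2 * (1 + sum_i theta_i^2).
  sum_i theta_i^2 = (0.39)^2 + (0.012)^2 = 0.1521 + 0.000144 = 0.152244.
  gamma(0) = 4 * (1 + 0.152244) = 4 * 1.152244 = 4.608976, which rounds to 4.6090.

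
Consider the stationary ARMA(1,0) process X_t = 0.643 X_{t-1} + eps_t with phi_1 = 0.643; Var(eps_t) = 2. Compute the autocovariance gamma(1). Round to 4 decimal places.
\gamma(1) = 2.1925

Multiply the model equation by X_{t-k} and take expectations. With theta_0 = psi_0 = 1 and psi_j the MA(infinity) weights, this gives
  gamma(k) - sum_i phi_i gamma(k-i) = c_k,
  c_k = sigma^2 * sum_{j=k..q} theta_j psi_{j-k}   (c_k = 0 for k > q),
using gamma(-m) = gamma(m).
Pure AR (q = 0): c_0 = sigma^2 = 2, c_k = 0 for k >= 1.
Equations for k = 0 and k = 1 (AR order 1):
  gamma(0) = phi_1 gamma(1) + c_0
  gamma(1) = phi_1 gamma(0) + c_1
Substituting the second into the first: gamma(0) (1 - phi_1^2) = c_0 + phi_1 c_1, so
  gamma(0) = c_0 / (1 - phi_1^2) = 2 / (1 - (0.643)^2) = 2 / 0.586551 = 3.409763.
  gamma(1) = phi_1 gamma(0) = (0.643)(3.409763) = 2.192478.
Therefore gamma(1) = 2.1925 (to 4 decimal places).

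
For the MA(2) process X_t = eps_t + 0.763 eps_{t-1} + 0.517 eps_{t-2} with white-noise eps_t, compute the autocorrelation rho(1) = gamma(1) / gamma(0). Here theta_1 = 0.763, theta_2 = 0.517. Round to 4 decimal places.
\rho(1) = 0.6258

For an MA(q) process with theta_0 = 1, the autocovariance is
  gamma(k) = sigma^2 * sum_{i=0..q-k} theta_i * theta_{i+k},
and rho(k) = gamma(k) / gamma(0). Sigma^2 cancels.
  numerator   = (1)*(0.763) + (0.763)*(0.517) = 1.157471.
  denominator = (1)^2 + (0.763)^2 + (0.517)^2 = 1.849458.
  rho(1) = 1.157471 / 1.849458 = 0.6258.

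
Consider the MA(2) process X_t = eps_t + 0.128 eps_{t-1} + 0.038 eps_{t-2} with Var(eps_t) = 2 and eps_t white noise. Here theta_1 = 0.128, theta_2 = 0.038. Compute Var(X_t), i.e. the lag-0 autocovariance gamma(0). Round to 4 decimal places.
\gamma(0) = 2.0357

For an MA(q) process X_t = eps_t + sum_i theta_i eps_{t-i} with
Var(eps_t) = sigma^2, the variance is
  gamma(0) = sigma^2 * (1 + sum_i theta_i^2).
  sum_i theta_i^2 = (0.128)^2 + (0.038)^2 = 0.016384 + 0.001444 = 0.017828.
  gamma(0) = 2 * (1 + 0.017828) = 2 * 1.017828 = 2.035656, which rounds to 2.0357.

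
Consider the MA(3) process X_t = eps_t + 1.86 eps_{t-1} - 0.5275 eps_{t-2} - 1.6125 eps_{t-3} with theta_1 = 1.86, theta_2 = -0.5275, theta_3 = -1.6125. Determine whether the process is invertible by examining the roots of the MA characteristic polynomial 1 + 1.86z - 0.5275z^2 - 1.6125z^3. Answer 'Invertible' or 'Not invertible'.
\text{Not invertible}

The MA(q) characteristic polynomial is P(z) = 1 + 1.86z - 0.5275z^2 - 1.6125z^3.
Invertibility requires all roots to lie outside the unit circle, i.e. |z| > 1 for every root.
Degree 3: look for a simple real root z0 first, then factor out (1 - z/z0) and solve the remaining quadratic.
Testing z0 = -0.8: P(-0.8) = 1 + (1.86)(-0.8) + (-0.5275)(-0.8)^2 + (-1.6125)(-0.8)^3
  = 1 + (-1.488) + (-0.3376) + (0.8256) = 0.  So z_0 = -0.8 is a root, |z_0| = 0.8.
Divide out the factor (1 + 1.25 z) = (1 - z/z0) (since 1/z0 = -1.25):
  P(z) = (1 + 1.25 z)(1 + (0.61) z + (-1.29) z^2)
  [check: z-coef 0.61 - (-1.25) = 1.86; z^2-coef -1.29 - (-1.25)(0.61) = -0.5275; z^3-coef -(-1.25)(-1.29) = -1.6125.]
Remaining roots from the quadratic factor 1 + (0.61) z + (-1.29) z^2:
  Set 1 + (0.61) z + (-1.29) z^2 = 0, i.e. a z^2 + b z + c = 0 with a = -1.29, b = 0.61, c = 1.
  Discriminant D = b^2 - 4ac = (0.61)^2 - 4*(-1.29)*1 = 0.3721 - (-5.16) = 5.5321.
  D >= 0, so the roots are real: z = (-b +/- sqrt(D)) / (2a) = (-0.61 +/- 2.352042) / (-2.58).
    z_1 = (-0.61 + 2.352042) / (-2.58) = -0.6752,   |z_1| = 0.6752.
    z_2 = (-0.61 - 2.352042) / (-2.58) = 1.1481,   |z_2| = 1.1481.
Moduli of all roots: 0.8000, 0.6752, 1.1481.
All moduli strictly greater than 1? No.
Verdict: Not invertible.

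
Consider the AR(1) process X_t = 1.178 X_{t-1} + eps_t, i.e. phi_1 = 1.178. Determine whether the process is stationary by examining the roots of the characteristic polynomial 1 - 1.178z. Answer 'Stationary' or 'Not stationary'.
\text{Not stationary}

The AR(p) characteristic polynomial is P(z) = 1 - 1.178z.
Stationarity requires all roots to lie outside the unit circle, i.e. |z| > 1 for every root.
This is linear in z: 1 + (-1.178) z = 0  =>  z = -1/(-1.178) = 0.848896,  |z| = 0.848896.
Moduli of all roots: 0.8489.
All moduli strictly greater than 1? No.
Verdict: Not stationary.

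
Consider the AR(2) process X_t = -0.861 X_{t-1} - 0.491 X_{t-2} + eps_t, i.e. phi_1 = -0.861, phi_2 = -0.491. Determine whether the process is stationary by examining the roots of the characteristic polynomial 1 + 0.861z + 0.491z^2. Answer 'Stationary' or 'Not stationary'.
\text{Stationary}

The AR(p) characteristic polynomial is P(z) = 1 + 0.861z + 0.491z^2.
Stationarity requires all roots to lie outside the unit circle, i.e. |z| > 1 for every root.
Set 1 + (0.861) z + (0.491) z^2 = 0, i.e. a z^2 + b z + c = 0 with a = 0.491, b = 0.861, c = 1.
Discriminant D = b^2 - 4ac = (0.861)^2 - 4*(0.491)*1 = 0.741321 - (1.964) = -1.222679.
D < 0, so the roots are the complex-conjugate pair z = (-b +/- i sqrt(-D)) / (2a) = -0.8768 +/- 1.126i.
For a conjugate pair |z|^2 = z * conj(z) = (product of roots) = c/a = 1/(0.491) = 2.03666, so |z| = sqrt(2.03666) = 1.4271 for both roots.
Moduli of all roots: 1.4271, 1.4271.
All moduli strictly greater than 1? Yes.
Verdict: Stationary.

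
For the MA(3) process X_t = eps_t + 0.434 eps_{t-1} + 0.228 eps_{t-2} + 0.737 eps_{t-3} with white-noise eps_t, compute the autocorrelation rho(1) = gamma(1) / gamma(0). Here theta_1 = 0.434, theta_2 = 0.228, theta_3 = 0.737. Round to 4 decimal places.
\rho(1) = 0.3930

For an MA(q) process with theta_0 = 1, the autocovariance is
  gamma(k) = sigma^2 * sum_{i=0..q-k} theta_i * theta_{i+k},
and rho(k) = gamma(k) / gamma(0). Sigma^2 cancels.
  numerator   = (1)*(0.434) + (0.434)*(0.228) + (0.228)*(0.737) = 0.700988.
  denominator = (1)^2 + (0.434)^2 + (0.228)^2 + (0.737)^2 = 1.783509.
  rho(1) = 0.700988 / 1.783509 = 0.3930.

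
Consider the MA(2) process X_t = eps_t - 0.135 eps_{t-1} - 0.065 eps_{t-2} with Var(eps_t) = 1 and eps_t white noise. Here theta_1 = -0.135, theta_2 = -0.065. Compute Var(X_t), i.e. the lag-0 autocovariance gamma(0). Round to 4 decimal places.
\gamma(0) = 1.0225

For an MA(q) process X_t = eps_t + sum_i theta_i eps_{t-i} with
Var(eps_t) = sigma^2, the variance is
  gamma(0) = sigma^2 * (1 + sum_i theta_i^2).
  sum_i theta_i^2 = (-0.135)^2 + (-0.065)^2 = 0.018225 + 0.004225 = 0.02245.
  gamma(0) = 1 * (1 + 0.02245) = 1 * 1.02245 = 1.02245, which rounds to 1.0225.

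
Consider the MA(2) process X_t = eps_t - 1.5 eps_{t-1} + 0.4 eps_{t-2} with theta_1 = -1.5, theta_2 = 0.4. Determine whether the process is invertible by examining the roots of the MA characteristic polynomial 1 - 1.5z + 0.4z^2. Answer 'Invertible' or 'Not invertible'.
\text{Not invertible}

The MA(q) characteristic polynomial is P(z) = 1 - 1.5z + 0.4z^2.
Invertibility requires all roots to lie outside the unit circle, i.e. |z| > 1 for every root.
Set 1 + (-1.5) z + (0.4) z^2 = 0, i.e. a z^2 + b z + c = 0 with a = 0.4, b = -1.5, c = 1.
Discriminant D = b^2 - 4ac = (-1.5)^2 - 4*(0.4)*1 = 2.25 - (1.6) = 0.65.
D >= 0, so the roots are real: z = (-b +/- sqrt(D)) / (2a) = (1.5 +/- 0.806226) / (0.8).
  z_1 = (1.5 + 0.806226) / (0.8) = 2.8828,   |z_1| = 2.8828.
  z_2 = (1.5 - 0.806226) / (0.8) = 0.8672,   |z_2| = 0.8672.
Moduli of all roots: 2.8828, 0.8672.
All moduli strictly greater than 1? No.
Verdict: Not invertible.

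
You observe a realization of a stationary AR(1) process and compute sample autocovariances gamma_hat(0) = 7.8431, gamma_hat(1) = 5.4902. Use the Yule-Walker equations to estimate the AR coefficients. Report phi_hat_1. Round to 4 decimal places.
\hat\phi_{1} = 0.7000

The Yule-Walker equations for an AR(p) process read, in matrix form,
  Gamma_p phi = r_p,   with   (Gamma_p)_{ij} = gamma(|i - j|),
                       (r_p)_i = gamma(i),   i,j = 1..p.
Substitute the sample gammas (Toeplitz matrix and right-hand side of size 1):
  Gamma_p = [[7.8431]]
  r_p     = [5.4902]
With p = 1 this is the single equation gamma(0) phi_1 = gamma(1):
  phi_hat_1 = gamma(1) / gamma(0) = 5.4902 / 7.8431 = 0.7000.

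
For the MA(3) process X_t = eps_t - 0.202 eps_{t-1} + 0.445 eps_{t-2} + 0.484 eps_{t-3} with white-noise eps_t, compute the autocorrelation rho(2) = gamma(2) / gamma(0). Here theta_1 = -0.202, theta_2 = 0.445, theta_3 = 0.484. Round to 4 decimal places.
\rho(2) = 0.2357

For an MA(q) process with theta_0 = 1, the autocovariance is
  gamma(k) = sigma^2 * sum_{i=0..q-k} theta_i * theta_{i+k},
and rho(k) = gamma(k) / gamma(0). Sigma^2 cancels.
  numerator   = (1)*(0.445) + (-0.202)*(0.484) = 0.347232.
  denominator = (1)^2 + (-0.202)^2 + (0.445)^2 + (0.484)^2 = 1.473085.
  rho(2) = 0.347232 / 1.473085 = 0.2357.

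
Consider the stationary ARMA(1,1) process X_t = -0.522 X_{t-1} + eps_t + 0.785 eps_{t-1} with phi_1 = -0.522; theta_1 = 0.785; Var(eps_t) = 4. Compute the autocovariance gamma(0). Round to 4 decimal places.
\gamma(0) = 4.3803

Multiply the model equation by X_{t-k} and take expectations. With theta_0 = psi_0 = 1 and psi_j the MA(infinity) weights, this gives
  gamma(k) - sum_i phi_i gamma(k-i) = c_k,
  c_k = sigma^2 * sum_{j=k..q} theta_j psi_{j-k}   (c_k = 0 for k > q),
using gamma(-m) = gamma(m).
psi-weights needed (psi_j = theta_j + sum_i phi_i psi_{j-i}):
  psi_1 = theta_1 + phi_1 = 0.785 + (-0.522) = 0.263
Right-hand sides:
  c_0 = sigma^2 (1 + theta_1 psi_1) = 4 * (1 + (0.785)(0.263)) = 4 * 1.206455 = 4.82582
  c_1 = sigma^2 theta_1 = 4 * (0.785) = 3.14
  c_2 = 0
Equations for k = 0 and k = 1 (AR order 1):
  gamma(0) = phi_1 gamma(1) + c_0
  gamma(1) = phi_1 gamma(0) + c_1
Substituting the second into the first: gamma(0) (1 - phi_1^2) = c_0 + phi_1 c_1, so
  gamma(0) = (c_0 + phi_1 c_1) / (1 - phi_1^2) = (4.82582 + (-0.522)(3.14)) / (1 - (-0.522)^2) = 3.18674 / 0.727516 = 4.380302.
Therefore gamma(0) = 4.3803 (to 4 decimal places).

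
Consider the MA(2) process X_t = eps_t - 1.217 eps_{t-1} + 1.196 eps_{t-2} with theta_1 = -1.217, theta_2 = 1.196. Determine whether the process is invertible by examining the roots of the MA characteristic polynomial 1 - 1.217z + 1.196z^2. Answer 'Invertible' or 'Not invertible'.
\text{Not invertible}

The MA(q) characteristic polynomial is P(z) = 1 - 1.217z + 1.196z^2.
Invertibility requires all roots to lie outside the unit circle, i.e. |z| > 1 for every root.
Set 1 + (-1.217) z + (1.196) z^2 = 0, i.e. a z^2 + b z + c = 0 with a = 1.196, b = -1.217, c = 1.
Discriminant D = b^2 - 4ac = (-1.217)^2 - 4*(1.196)*1 = 1.481089 - (4.784) = -3.302911.
D < 0, so the roots are the complex-conjugate pair z = (-b +/- i sqrt(-D)) / (2a) = 0.5088 +/- 0.7598i.
For a conjugate pair |z|^2 = z * conj(z) = (product of roots) = c/a = 1/(1.196) = 0.83612, so |z| = sqrt(0.83612) = 0.9144 for both roots.
Moduli of all roots: 0.9144, 0.9144.
All moduli strictly greater than 1? No.
Verdict: Not invertible.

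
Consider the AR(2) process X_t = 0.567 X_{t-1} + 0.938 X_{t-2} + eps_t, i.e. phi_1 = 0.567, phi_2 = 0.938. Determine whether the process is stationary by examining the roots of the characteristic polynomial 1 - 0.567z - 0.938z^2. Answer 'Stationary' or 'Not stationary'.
\text{Not stationary}

The AR(p) characteristic polynomial is P(z) = 1 - 0.567z - 0.938z^2.
Stationarity requires all roots to lie outside the unit circle, i.e. |z| > 1 for every root.
Set 1 + (-0.567) z + (-0.938) z^2 = 0, i.e. a z^2 + b z + c = 0 with a = -0.938, b = -0.567, c = 1.
Discriminant D = b^2 - 4ac = (-0.567)^2 - 4*(-0.938)*1 = 0.321489 - (-3.752) = 4.073489.
D >= 0, so the roots are real: z = (-b +/- sqrt(D)) / (2a) = (0.567 +/- 2.018289) / (-1.876).
  z_1 = (0.567 + 2.018289) / (-1.876) = -1.3781,   |z_1| = 1.3781.
  z_2 = (0.567 - 2.018289) / (-1.876) = 0.7736,   |z_2| = 0.7736.
Moduli of all roots: 1.3781, 0.7736.
All moduli strictly greater than 1? No.
Verdict: Not stationary.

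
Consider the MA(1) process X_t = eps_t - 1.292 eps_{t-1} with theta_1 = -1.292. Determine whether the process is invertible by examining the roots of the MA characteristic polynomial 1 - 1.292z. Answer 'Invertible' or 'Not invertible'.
\text{Not invertible}

The MA(q) characteristic polynomial is P(z) = 1 - 1.292z.
Invertibility requires all roots to lie outside the unit circle, i.e. |z| > 1 for every root.
This is linear in z: 1 + (-1.292) z = 0  =>  z = -1/(-1.292) = 0.773994,  |z| = 0.773994.
Moduli of all roots: 0.7740.
All moduli strictly greater than 1? No.
Verdict: Not invertible.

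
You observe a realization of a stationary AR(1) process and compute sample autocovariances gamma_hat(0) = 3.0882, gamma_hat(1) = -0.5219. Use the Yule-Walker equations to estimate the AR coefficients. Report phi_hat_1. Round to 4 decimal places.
\hat\phi_{1} = -0.1690

The Yule-Walker equations for an AR(p) process read, in matrix form,
  Gamma_p phi = r_p,   with   (Gamma_p)_{ij} = gamma(|i - j|),
                       (r_p)_i = gamma(i),   i,j = 1..p.
Substitute the sample gammas (Toeplitz matrix and right-hand side of size 1):
  Gamma_p = [[3.0882]]
  r_p     = [-0.5219]
With p = 1 this is the single equation gamma(0) phi_1 = gamma(1):
  phi_hat_1 = gamma(1) / gamma(0) = -0.5219 / 3.0882 = -0.1690.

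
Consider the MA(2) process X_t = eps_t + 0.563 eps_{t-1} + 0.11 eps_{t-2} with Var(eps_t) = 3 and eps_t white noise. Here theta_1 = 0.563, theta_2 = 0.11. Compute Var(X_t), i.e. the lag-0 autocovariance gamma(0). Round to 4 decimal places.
\gamma(0) = 3.9872

For an MA(q) process X_t = eps_t + sum_i theta_i eps_{t-i} with
Var(eps_t) = sigma^2, the variance is
  gamma(0) = sigma^2 * (1 + sum_i theta_i^2).
  sum_i theta_i^2 = (0.563)^2 + (0.11)^2 = 0.316969 + 0.0121 = 0.329069.
  gamma(0) = 3 * (1 + 0.329069) = 3 * 1.329069 = 3.987207, which rounds to 3.9872.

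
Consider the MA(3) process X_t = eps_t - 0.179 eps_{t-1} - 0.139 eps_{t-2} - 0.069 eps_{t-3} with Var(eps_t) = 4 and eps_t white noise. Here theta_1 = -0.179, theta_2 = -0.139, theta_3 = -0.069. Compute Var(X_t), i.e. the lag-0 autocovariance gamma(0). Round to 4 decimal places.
\gamma(0) = 4.2245

For an MA(q) process X_t = eps_t + sum_i theta_i eps_{t-i} with
Var(eps_t) = sigma^2, the variance is
  gamma(0) = sigma^2 * (1 + sum_i theta_i^2).
  sum_i theta_i^2 = (-0.179)^2 + (-0.139)^2 + (-0.069)^2 = 0.032041 + 0.019321 + 0.004761 = 0.056123.
  gamma(0) = 4 * (1 + 0.056123) = 4 * 1.056123 = 4.224492, which rounds to 4.2245.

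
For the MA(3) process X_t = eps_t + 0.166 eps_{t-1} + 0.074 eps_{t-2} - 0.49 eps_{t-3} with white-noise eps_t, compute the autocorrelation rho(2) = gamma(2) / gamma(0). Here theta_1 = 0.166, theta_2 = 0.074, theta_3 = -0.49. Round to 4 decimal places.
\rho(2) = -0.0058

For an MA(q) process with theta_0 = 1, the autocovariance is
  gamma(k) = sigma^2 * sum_{i=0..q-k} theta_i * theta_{i+k},
and rho(k) = gamma(k) / gamma(0). Sigma^2 cancels.
  numerator   = (1)*(0.074) + (0.166)*(-0.49) = -0.00734.
  denominator = (1)^2 + (0.166)^2 + (0.074)^2 + (-0.49)^2 = 1.273132.
  rho(2) = -0.00734 / 1.273132 = -0.0058.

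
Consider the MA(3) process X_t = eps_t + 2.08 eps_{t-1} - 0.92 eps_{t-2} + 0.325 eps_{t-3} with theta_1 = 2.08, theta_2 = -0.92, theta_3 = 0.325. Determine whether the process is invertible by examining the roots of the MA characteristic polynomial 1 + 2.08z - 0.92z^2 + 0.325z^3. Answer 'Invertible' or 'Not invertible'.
\text{Not invertible}

The MA(q) characteristic polynomial is P(z) = 1 + 2.08z - 0.92z^2 + 0.325z^3.
Invertibility requires all roots to lie outside the unit circle, i.e. |z| > 1 for every root.
Degree 3: look for a simple real root z0 first, then factor out (1 - z/z0) and solve the remaining quadratic.
Testing z0 = -0.4: P(-0.4) = 1 + (2.08)(-0.4) + (-0.92)(-0.4)^2 + (0.325)(-0.4)^3
  = 1 + (-0.832) + (-0.1472) + (-0.0208) = 0.  So z_0 = -0.4 is a root, |z_0| = 0.4.
Divide out the factor (1 + 2.5 z) = (1 - z/z0) (since 1/z0 = -2.5):
  P(z) = (1 + 2.5 z)(1 + (-0.42) z + (0.13) z^2)
  [check: z-coef -0.42 - (-2.5) = 2.08; z^2-coef 0.13 - (-2.5)(-0.42) = -0.92; z^3-coef -(-2.5)(0.13) = 0.325.]
Remaining roots from the quadratic factor 1 + (-0.42) z + (0.13) z^2:
  Set 1 + (-0.42) z + (0.13) z^2 = 0, i.e. a z^2 + b z + c = 0 with a = 0.13, b = -0.42, c = 1.
  Discriminant D = b^2 - 4ac = (-0.42)^2 - 4*(0.13)*1 = 0.1764 - (0.52) = -0.3436.
  D < 0, so the roots are the complex-conjugate pair z = (-b +/- i sqrt(-D)) / (2a) = 1.6154 +/- 2.2545i.
  For a conjugate pair |z|^2 = z * conj(z) = (product of roots) = c/a = 1/(0.13) = 7.692308, so |z| = sqrt(7.692308) = 2.7735 for both roots.
Moduli of all roots: 0.4000, 2.7735, 2.7735.
All moduli strictly greater than 1? No.
Verdict: Not invertible.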